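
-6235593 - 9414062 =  - 15649655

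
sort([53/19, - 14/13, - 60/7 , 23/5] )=[ - 60/7, - 14/13, 53/19,23/5] 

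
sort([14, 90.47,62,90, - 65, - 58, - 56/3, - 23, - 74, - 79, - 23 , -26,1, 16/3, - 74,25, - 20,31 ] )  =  [ - 79,-74, - 74, - 65, - 58, - 26, - 23, - 23, - 20,-56/3,1,  16/3,14,25,31,62,90,90.47]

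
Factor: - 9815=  - 5^1*13^1*151^1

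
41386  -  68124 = -26738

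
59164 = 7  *8452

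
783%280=223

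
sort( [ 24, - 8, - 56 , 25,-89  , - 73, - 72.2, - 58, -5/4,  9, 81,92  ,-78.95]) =[-89, - 78.95, - 73,-72.2,- 58,  -  56  ,-8, - 5/4, 9,24, 25, 81, 92 ]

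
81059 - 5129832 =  - 5048773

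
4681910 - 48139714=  - 43457804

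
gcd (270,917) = 1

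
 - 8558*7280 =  - 62302240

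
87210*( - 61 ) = -5319810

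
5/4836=5/4836  =  0.00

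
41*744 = 30504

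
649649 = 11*59059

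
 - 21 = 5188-5209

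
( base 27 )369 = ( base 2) 100100110110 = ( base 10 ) 2358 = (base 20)5HI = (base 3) 10020100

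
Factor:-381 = -3^1*127^1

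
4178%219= 17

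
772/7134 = 386/3567 = 0.11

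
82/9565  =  82/9565  =  0.01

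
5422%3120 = 2302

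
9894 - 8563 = 1331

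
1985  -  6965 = - 4980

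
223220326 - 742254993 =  - 519034667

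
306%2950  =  306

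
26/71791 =26/71791 = 0.00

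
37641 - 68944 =-31303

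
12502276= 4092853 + 8409423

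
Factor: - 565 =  - 5^1*113^1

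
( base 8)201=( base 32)41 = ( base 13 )9c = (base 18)73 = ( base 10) 129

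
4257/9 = 473 = 473.00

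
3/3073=3/3073= 0.00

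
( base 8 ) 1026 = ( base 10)534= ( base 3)201210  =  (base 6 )2250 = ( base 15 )259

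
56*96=5376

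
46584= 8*5823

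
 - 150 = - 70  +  - 80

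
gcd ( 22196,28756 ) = 4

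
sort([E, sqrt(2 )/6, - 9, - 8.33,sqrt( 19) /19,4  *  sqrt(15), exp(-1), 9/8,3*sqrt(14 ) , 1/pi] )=[ - 9, - 8.33, sqrt( 19 )/19,sqrt( 2) /6, 1/pi, exp( - 1 ),9/8, E, 3*sqrt( 14),4 * sqrt (15 ) ]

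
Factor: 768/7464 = 32/311  =  2^5 * 311^( - 1)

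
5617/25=224+17/25 = 224.68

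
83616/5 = 16723 + 1/5=16723.20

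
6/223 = 6/223 = 0.03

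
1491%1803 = 1491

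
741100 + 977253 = 1718353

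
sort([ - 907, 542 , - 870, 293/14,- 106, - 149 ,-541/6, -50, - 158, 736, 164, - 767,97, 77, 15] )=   [ - 907, - 870, - 767, - 158, - 149,-106, - 541/6 , - 50,15  ,  293/14, 77, 97, 164,  542,736 ]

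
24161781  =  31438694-7276913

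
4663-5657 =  - 994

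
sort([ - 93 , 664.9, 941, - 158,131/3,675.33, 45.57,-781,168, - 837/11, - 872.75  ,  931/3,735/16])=[ - 872.75,-781,  -  158, - 93,-837/11,131/3,  45.57,  735/16,168, 931/3,664.9,675.33,941 ]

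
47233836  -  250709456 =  - 203475620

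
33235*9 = 299115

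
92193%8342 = 431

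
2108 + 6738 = 8846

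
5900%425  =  375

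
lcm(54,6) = 54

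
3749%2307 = 1442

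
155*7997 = 1239535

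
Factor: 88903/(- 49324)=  - 2^( - 2 )*11^( - 1)* 19^ ( - 1)*59^(-1)*88903^1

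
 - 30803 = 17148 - 47951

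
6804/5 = 6804/5  =  1360.80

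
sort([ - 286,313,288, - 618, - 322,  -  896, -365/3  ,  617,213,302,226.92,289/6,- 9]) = [-896, - 618,  -  322, - 286, - 365/3, -9, 289/6, 213,226.92, 288,302,313,617]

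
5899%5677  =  222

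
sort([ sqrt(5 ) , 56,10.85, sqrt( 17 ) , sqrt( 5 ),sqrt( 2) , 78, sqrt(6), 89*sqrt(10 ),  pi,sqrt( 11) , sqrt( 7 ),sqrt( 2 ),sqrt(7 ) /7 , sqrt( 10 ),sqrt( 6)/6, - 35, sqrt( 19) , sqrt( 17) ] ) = [ - 35, sqrt( 7 ) /7,  sqrt( 6 )/6, sqrt( 2) , sqrt( 2 ),sqrt( 5),sqrt( 5 ), sqrt( 6),sqrt( 7 ),pi, sqrt(10 ), sqrt ( 11), sqrt (17),sqrt(17),sqrt( 19), 10.85,56 , 78, 89*sqrt( 10)]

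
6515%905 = 180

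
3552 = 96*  37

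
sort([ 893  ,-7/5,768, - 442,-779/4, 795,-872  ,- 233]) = [  -  872, -442 , - 233, - 779/4, - 7/5,  768,  795,893]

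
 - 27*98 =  - 2646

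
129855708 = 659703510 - 529847802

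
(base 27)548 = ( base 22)7gl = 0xeb1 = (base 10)3761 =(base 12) 2215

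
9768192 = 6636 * 1472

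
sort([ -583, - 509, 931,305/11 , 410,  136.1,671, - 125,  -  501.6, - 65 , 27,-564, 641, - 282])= [-583  , - 564, - 509, - 501.6,-282, - 125,- 65 , 27 , 305/11, 136.1 , 410, 641 , 671,  931]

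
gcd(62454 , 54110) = 14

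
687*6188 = 4251156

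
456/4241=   456/4241 = 0.11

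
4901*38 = 186238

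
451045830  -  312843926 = 138201904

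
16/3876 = 4/969 = 0.00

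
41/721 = 41/721=   0.06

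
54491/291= 54491/291=   187.25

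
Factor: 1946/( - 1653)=- 2^1*3^( - 1)*7^1*19^( - 1) *29^( - 1)*139^1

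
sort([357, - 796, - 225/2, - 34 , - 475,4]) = [ - 796 ,  -  475, - 225/2, -34, 4,357]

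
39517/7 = 39517/7 = 5645.29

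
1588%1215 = 373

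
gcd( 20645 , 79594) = 1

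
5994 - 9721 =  - 3727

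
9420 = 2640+6780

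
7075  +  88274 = 95349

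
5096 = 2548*2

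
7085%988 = 169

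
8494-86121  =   - 77627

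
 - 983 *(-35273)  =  34673359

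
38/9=4+2/9 = 4.22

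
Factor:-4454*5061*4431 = - 2^1*3^2*7^2*17^1*131^1* 211^1*241^1  =  - 99882246114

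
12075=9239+2836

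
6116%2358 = 1400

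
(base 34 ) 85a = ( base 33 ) 8LN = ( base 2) 10010011010100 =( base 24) g8k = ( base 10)9428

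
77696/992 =78 + 10/31 = 78.32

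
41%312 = 41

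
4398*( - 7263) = - 31942674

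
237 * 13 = 3081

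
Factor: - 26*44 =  - 2^3*11^1*13^1 = - 1144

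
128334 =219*586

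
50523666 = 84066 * 601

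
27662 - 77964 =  - 50302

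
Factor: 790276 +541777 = 1332053  =  509^1*2617^1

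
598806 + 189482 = 788288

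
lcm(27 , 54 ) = 54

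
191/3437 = 191/3437 = 0.06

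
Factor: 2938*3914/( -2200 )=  - 2874833/550 = - 2^( - 1)* 5^( - 2 )*11^(-1 )*13^1*19^1*103^1*113^1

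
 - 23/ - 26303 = 23/26303 = 0.00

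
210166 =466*451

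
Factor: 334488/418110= 2^2  *5^( - 1)  =  4/5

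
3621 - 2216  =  1405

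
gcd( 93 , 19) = 1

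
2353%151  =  88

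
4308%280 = 108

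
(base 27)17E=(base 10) 932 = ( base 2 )1110100100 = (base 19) 2B1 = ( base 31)U2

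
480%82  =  70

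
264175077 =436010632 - 171835555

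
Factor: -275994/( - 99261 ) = 2^1*3^1 * 19^1*41^ ( - 1)  =  114/41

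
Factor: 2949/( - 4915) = -3^1*5^( - 1) = - 3/5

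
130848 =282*464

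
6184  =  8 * 773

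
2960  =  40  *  74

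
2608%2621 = 2608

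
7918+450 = 8368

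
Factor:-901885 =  - 5^1*61^1*2957^1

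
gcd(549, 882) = 9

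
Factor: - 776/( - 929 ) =2^3*97^1*929^( - 1)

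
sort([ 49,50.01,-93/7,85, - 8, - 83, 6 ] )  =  [ - 83, - 93/7 , - 8,6,49, 50.01,85]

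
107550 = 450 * 239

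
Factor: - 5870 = - 2^1*5^1*587^1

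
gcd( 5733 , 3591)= 63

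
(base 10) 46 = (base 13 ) 37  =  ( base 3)1201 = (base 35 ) 1b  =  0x2E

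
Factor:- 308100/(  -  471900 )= 79/121 = 11^(-2)*79^1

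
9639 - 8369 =1270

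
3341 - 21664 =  - 18323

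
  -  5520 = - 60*92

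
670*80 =53600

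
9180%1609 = 1135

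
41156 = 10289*4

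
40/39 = 1 + 1/39 =1.03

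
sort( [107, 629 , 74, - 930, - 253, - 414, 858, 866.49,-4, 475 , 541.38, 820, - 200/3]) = [-930, - 414 , - 253, - 200/3 ,-4, 74,107,475,541.38, 629,820, 858, 866.49]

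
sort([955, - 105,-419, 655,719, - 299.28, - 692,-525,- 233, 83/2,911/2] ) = [ - 692, - 525,- 419, - 299.28, -233,-105, 83/2, 911/2, 655,719  ,  955]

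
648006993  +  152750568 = 800757561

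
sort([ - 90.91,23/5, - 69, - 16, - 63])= [ - 90.91, - 69,-63, - 16, 23/5]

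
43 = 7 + 36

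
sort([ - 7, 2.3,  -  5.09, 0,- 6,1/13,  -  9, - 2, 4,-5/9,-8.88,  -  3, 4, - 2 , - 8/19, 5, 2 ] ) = [  -  9,-8.88, - 7,-6, - 5.09,-3, - 2, - 2,-5/9 ,-8/19,0, 1/13,2, 2.3, 4,4,5]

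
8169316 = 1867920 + 6301396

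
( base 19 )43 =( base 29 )2l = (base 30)2J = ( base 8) 117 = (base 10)79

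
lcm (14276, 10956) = 471108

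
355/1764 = 355/1764 = 0.20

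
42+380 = 422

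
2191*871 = 1908361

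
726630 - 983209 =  - 256579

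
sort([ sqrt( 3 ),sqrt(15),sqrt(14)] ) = [ sqrt(3), sqrt(14 ),sqrt(15 ) ]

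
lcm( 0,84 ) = 0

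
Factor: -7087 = - 19^1* 373^1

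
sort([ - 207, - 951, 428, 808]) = [ - 951,-207, 428,808 ] 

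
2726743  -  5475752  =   - 2749009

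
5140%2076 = 988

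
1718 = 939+779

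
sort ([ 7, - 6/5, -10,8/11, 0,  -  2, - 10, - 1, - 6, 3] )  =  [ - 10 , -10, - 6, - 2, - 6/5, - 1,0,8/11,3,7]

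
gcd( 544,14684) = 4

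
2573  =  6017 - 3444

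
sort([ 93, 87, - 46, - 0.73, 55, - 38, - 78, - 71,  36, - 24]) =[  -  78, - 71, - 46,- 38, - 24, - 0.73, 36 , 55, 87, 93]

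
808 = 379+429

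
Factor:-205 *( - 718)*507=2^1*3^1*5^1*13^2*41^1*359^1= 74625330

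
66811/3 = 22270  +  1/3 = 22270.33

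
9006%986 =132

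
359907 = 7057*51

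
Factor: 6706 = 2^1*7^1*479^1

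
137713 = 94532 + 43181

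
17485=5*3497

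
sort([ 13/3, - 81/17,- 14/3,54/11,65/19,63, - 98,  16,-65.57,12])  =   [ - 98, - 65.57,- 81/17,-14/3, 65/19, 13/3,54/11,12, 16, 63 ]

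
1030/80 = 12 + 7/8 = 12.88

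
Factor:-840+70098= 2^1*3^1*7^1*17^1*97^1 = 69258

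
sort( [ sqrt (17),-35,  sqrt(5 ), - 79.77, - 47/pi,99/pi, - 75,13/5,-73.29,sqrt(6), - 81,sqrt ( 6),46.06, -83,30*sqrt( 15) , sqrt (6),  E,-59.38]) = [ - 83, - 81, - 79.77, - 75,- 73.29,-59.38, - 35,-47/pi,sqrt( 5),sqrt( 6 ), sqrt(6), sqrt(6),  13/5,E , sqrt( 17 ),99/pi,  46.06,30 * sqrt(15)]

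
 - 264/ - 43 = 6 +6/43 =6.14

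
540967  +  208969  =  749936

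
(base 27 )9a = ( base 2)11111101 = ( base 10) 253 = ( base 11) 210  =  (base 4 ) 3331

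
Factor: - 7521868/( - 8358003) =2^2*3^( - 2)*29^(-1)*31^(-1 )*1033^( - 1) * 1880467^1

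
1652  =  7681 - 6029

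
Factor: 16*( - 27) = -432  =  - 2^4*3^3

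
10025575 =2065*4855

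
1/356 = 1/356 = 0.00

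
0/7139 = 0 = 0.00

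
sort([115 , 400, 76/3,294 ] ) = [76/3, 115, 294, 400]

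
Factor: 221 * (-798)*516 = - 91000728 = -2^3 * 3^2* 7^1*13^1*17^1*19^1 * 43^1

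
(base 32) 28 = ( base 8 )110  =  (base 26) 2k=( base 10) 72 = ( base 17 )44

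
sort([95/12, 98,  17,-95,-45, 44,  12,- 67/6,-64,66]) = [ - 95, - 64,-45, -67/6,  95/12,12, 17, 44, 66, 98 ]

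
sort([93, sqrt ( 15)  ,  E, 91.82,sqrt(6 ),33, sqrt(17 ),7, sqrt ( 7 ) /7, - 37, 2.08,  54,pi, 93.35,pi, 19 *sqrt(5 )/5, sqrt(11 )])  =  [ - 37,sqrt(7 )/7  ,  2.08, sqrt(6 ),E, pi, pi , sqrt (11 ), sqrt(15), sqrt( 17), 7, 19 * sqrt( 5 ) /5 , 33,54, 91.82,93, 93.35]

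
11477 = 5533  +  5944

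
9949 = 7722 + 2227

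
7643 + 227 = 7870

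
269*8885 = 2390065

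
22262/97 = 229 + 49/97 = 229.51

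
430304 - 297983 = 132321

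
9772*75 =732900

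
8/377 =8/377=0.02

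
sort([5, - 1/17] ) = [-1/17,5]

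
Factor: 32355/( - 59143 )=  - 3^2 * 5^1*7^( - 2 )*17^(- 1)*71^ ( -1 )*719^1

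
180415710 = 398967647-218551937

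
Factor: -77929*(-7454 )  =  2^1*3727^1*77929^1 = 580882766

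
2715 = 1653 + 1062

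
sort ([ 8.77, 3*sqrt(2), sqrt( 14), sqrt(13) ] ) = [ sqrt( 13),  sqrt(14 ), 3*sqrt(2),8.77 ] 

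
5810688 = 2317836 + 3492852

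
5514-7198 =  - 1684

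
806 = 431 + 375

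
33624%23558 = 10066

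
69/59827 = 69/59827 = 0.00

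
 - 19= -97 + 78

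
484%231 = 22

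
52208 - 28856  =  23352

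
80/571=80/571  =  0.14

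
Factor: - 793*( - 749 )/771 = 593957/771 = 3^( - 1)*7^1*13^1*61^1*107^1 * 257^( - 1)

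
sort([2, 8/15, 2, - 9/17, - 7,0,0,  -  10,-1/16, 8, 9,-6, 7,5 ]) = [ - 10, - 7,- 6, - 9/17, - 1/16, 0, 0, 8/15,  2, 2, 5 , 7,8, 9]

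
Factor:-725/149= - 5^2*29^1*149^(-1)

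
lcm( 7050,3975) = 373650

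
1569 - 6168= - 4599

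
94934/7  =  13562= 13562.00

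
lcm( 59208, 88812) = 177624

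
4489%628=93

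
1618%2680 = 1618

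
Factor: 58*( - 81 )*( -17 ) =79866 = 2^1*3^4*17^1*29^1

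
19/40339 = 19/40339 = 0.00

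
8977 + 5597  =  14574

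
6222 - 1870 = 4352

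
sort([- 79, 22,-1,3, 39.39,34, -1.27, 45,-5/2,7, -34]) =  [ - 79,  -  34,-5/2 , - 1.27, - 1,3,7,22,34,  39.39, 45]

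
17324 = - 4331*( -4)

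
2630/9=292 + 2/9 = 292.22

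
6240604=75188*83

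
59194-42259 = 16935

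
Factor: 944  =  2^4*59^1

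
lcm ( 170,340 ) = 340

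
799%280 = 239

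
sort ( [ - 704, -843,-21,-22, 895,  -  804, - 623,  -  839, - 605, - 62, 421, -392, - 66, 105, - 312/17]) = [ - 843, - 839, -804, - 704, - 623, - 605, -392, - 66, - 62,-22, - 21,- 312/17,  105, 421,895] 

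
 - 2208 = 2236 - 4444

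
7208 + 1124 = 8332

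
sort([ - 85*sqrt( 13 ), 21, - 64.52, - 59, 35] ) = [ - 85*sqrt(13 ), - 64.52, - 59, 21, 35]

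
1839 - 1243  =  596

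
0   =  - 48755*0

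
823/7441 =823/7441 = 0.11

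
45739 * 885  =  40479015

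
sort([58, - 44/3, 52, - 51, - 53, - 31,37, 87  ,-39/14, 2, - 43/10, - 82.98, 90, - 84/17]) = [ - 82.98, - 53, - 51, - 31, - 44/3,-84/17, -43/10, - 39/14, 2 , 37,52, 58 , 87, 90]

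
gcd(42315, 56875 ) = 455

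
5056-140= 4916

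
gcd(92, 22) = 2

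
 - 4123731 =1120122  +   -5243853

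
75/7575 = 1/101 =0.01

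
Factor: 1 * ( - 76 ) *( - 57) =2^2*3^1 * 19^2=4332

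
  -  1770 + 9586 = 7816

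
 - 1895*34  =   - 64430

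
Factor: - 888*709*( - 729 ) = 2^3*3^7 * 37^1*709^1 = 458972568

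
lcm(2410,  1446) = 7230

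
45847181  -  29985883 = 15861298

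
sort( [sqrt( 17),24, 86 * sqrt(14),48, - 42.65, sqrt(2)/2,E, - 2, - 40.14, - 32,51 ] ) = [-42.65, - 40.14, - 32, - 2, sqrt( 2)/2 , E, sqrt(17), 24, 48,  51, 86 * sqrt( 14) ] 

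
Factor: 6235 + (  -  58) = 6177 = 3^1*29^1 * 71^1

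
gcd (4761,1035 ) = 207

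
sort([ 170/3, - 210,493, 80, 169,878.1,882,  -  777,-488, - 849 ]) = [ - 849,-777, - 488 , - 210, 170/3 , 80,169, 493, 878.1, 882] 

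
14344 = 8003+6341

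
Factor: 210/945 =2^1 * 3^ ( - 2 ) = 2/9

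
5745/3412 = 5745/3412 = 1.68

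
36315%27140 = 9175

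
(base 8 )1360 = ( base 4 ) 23300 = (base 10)752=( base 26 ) 12O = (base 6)3252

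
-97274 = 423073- 520347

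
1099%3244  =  1099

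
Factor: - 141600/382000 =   -  354/955=-2^1*3^1 *5^(-1)*59^1 * 191^ ( - 1 ) 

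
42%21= 0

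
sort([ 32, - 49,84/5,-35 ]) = [ - 49, - 35, 84/5, 32]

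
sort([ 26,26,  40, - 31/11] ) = [- 31/11, 26, 26,  40]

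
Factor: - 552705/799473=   -  5^1*36847^1*266491^(- 1 ) = -  184235/266491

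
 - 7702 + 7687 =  - 15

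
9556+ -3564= 5992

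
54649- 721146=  - 666497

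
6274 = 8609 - 2335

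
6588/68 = 96 + 15/17 = 96.88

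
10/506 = 5/253= 0.02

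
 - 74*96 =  -7104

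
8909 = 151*59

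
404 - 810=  - 406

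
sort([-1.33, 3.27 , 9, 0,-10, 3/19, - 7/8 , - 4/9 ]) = [ - 10, - 1.33, - 7/8,-4/9, 0,3/19, 3.27, 9 ]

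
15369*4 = 61476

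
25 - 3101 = - 3076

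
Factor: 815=5^1*163^1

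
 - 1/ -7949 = 1/7949 = 0.00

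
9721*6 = 58326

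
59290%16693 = 9211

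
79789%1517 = 905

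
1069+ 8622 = 9691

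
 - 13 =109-122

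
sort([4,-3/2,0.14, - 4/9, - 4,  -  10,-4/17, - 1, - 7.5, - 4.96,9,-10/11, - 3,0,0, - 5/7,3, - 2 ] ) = [ -10, - 7.5,-4.96,-4, - 3, - 2 , - 3/2, - 1, - 10/11, - 5/7, - 4/9, - 4/17,0,0, 0.14, 3,4, 9]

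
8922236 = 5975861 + 2946375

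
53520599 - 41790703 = 11729896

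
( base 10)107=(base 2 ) 1101011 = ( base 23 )4f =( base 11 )98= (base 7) 212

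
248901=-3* ( - 82967 ) 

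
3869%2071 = 1798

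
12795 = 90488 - 77693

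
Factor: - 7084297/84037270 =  - 2^(  -  1)*5^ ( - 1) *11^1*607^1 *1061^1*8403727^(  -  1) 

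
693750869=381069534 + 312681335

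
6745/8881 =6745/8881= 0.76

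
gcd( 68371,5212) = 1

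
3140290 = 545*5762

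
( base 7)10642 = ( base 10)2725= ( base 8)5245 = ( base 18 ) 877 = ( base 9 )3657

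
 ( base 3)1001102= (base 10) 767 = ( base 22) 1CJ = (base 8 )1377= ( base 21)1fb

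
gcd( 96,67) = 1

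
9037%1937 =1289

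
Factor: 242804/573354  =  202/477   =  2^1*3^( - 2 )*53^( - 1)*101^1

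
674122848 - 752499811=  - 78376963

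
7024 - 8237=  - 1213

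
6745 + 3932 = 10677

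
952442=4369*218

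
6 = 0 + 6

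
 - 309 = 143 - 452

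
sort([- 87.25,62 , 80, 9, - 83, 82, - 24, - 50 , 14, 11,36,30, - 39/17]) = [ - 87.25, - 83 , - 50, - 24, - 39/17,9, 11,14 , 30 , 36 , 62, 80, 82]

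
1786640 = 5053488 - 3266848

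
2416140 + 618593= 3034733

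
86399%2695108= 86399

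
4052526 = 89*45534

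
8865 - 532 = 8333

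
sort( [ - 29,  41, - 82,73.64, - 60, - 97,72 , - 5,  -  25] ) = [ - 97,- 82,-60,- 29, - 25, - 5, 41,72,  73.64]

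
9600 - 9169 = 431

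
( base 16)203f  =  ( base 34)74R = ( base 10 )8255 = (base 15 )26A5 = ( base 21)IF2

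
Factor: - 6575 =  - 5^2*263^1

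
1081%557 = 524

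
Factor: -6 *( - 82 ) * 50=24600=2^3*3^1*5^2*41^1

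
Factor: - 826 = - 2^1*7^1*59^1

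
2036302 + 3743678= 5779980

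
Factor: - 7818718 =-2^1 *3909359^1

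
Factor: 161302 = 2^1 *80651^1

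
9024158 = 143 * 63106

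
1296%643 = 10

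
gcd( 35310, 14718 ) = 66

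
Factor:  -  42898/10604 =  - 89/22 = - 2^( - 1)*11^(-1)*89^1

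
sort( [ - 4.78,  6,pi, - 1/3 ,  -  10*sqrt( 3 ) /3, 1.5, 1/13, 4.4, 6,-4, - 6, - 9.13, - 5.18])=[ - 9.13, - 6,-10*sqrt(3)/3,  -  5.18, -4.78 , - 4, - 1/3, 1/13 , 1.5,  pi,4.4, 6,6]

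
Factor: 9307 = 41^1*227^1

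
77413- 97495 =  - 20082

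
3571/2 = 1785 + 1/2 = 1785.50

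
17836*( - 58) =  - 1034488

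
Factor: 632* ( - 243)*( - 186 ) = 28565136  =  2^4 * 3^6 *31^1*79^1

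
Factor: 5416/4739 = 8/7 = 2^3* 7^( - 1)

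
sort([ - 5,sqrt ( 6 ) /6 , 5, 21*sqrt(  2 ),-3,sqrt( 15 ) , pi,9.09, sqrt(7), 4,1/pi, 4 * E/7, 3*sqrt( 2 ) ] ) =[ - 5, - 3 , 1/pi, sqrt( 6)/6,4*E/7,sqrt(7),pi,sqrt( 15),4, 3*sqrt(2), 5,9.09, 21*sqrt( 2)] 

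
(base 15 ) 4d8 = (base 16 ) 44f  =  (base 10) 1103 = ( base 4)101033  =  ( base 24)1ln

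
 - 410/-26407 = 410/26407 = 0.02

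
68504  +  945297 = 1013801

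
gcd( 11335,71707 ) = 1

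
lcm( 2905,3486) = 17430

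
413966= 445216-31250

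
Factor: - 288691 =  - 13^1*53^1*419^1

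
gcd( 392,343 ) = 49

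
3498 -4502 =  - 1004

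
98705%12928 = 8209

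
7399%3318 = 763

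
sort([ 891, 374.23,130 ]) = [ 130, 374.23, 891 ] 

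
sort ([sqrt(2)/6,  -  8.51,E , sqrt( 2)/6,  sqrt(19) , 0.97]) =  [ - 8.51, sqrt(2 ) /6,sqrt(2 )/6,0.97,E,  sqrt (19)]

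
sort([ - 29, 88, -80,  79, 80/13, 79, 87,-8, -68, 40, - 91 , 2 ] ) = [ - 91, - 80, - 68, - 29,  -  8, 2, 80/13,40,79 , 79, 87, 88 ]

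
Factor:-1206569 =-7^1*13^1*13259^1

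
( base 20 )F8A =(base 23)bf6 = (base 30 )6pk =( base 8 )14032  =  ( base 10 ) 6170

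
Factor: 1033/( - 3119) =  - 1033^1*3119^( - 1) 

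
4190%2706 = 1484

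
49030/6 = 24515/3 =8171.67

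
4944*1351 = 6679344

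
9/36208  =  9/36208=0.00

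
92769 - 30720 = 62049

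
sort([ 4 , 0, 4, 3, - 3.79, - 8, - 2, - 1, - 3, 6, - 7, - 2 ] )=[ - 8, - 7 , - 3.79, - 3, - 2, - 2,-1, 0, 3, 4, 4,6] 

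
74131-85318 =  - 11187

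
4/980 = 1/245 = 0.00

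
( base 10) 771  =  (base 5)11041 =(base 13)474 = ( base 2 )1100000011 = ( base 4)30003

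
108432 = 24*4518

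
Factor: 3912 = 2^3*3^1 *163^1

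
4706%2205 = 296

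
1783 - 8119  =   - 6336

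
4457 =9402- 4945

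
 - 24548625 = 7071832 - 31620457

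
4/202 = 2/101 = 0.02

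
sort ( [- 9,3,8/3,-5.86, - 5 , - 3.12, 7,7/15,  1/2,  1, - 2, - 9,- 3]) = [ - 9, - 9, - 5.86 ,-5, - 3.12, - 3, - 2,  7/15,1/2,1, 8/3,3, 7]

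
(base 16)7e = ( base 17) 77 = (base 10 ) 126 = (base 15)86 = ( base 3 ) 11200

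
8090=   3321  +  4769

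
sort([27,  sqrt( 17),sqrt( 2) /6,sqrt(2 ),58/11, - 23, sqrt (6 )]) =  [-23,sqrt( 2)/6,sqrt ( 2 ) , sqrt ( 6), sqrt (17),  58/11,27 ] 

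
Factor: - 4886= - 2^1*7^1*349^1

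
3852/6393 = 1284/2131  =  0.60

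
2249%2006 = 243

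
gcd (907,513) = 1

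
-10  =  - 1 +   -  9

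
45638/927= 49  +  215/927 =49.23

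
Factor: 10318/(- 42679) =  - 2^1 * 7^(- 1) * 11^1*13^(  -  1) = - 22/91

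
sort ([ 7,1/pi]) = [1/pi, 7]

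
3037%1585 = 1452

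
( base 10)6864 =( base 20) H34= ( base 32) 6mg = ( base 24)BM0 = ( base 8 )15320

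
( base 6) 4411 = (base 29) 160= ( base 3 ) 1101121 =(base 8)1767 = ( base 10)1015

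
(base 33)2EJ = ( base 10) 2659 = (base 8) 5143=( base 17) 937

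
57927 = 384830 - 326903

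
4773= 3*1591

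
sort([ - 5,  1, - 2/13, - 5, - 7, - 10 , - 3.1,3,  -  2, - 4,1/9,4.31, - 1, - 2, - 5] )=[ - 10, - 7, - 5, - 5, - 5, - 4, - 3.1, - 2, - 2, - 1,-2/13,1/9, 1,3,  4.31]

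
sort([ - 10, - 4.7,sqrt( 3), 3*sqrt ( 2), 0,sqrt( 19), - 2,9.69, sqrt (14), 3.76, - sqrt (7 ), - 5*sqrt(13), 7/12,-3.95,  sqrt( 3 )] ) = [ - 5*sqrt( 13 ), - 10, -4.7, - 3.95, - sqrt ( 7),-2, 0, 7/12,sqrt(3),sqrt( 3 ),  sqrt( 14), 3.76,  3*sqrt( 2),sqrt(19),9.69]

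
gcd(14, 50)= 2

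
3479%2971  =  508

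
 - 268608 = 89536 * ( -3) 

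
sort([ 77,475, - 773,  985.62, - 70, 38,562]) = [- 773, - 70, 38,77 , 475, 562,985.62]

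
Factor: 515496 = 2^3*3^1 * 47^1*457^1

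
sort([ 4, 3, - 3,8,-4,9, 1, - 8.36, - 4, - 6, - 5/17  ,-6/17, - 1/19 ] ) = [-8.36,  -  6, - 4, - 4,- 3, - 6/17, - 5/17,  -  1/19  ,  1,3, 4, 8 , 9]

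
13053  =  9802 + 3251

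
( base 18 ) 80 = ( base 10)144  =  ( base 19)7B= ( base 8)220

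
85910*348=29896680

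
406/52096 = 203/26048 = 0.01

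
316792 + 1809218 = 2126010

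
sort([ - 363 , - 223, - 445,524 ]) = [ - 445,-363, - 223, 524]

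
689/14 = 49 + 3/14 = 49.21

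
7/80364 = 7/80364=0.00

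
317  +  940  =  1257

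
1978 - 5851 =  - 3873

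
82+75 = 157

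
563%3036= 563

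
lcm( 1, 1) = 1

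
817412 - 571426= 245986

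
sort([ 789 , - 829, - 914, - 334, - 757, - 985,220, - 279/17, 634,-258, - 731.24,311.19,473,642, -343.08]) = [ - 985, - 914, - 829, - 757, - 731.24, - 343.08, - 334, - 258 ,-279/17, 220, 311.19,473,634, 642, 789] 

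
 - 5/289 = -5/289 = -  0.02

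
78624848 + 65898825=144523673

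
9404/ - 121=-9404/121= -  77.72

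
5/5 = 1 =1.00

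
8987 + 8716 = 17703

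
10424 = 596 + 9828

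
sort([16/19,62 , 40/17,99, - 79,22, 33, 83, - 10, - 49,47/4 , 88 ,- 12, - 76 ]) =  [ - 79,-76, - 49, - 12, - 10, 16/19,40/17,47/4,22,33,62,83,88, 99 ] 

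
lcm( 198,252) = 2772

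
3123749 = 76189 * 41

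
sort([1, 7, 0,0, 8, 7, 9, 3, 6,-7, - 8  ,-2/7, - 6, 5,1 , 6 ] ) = [ - 8,-7  , - 6,-2/7,0,  0, 1, 1,3 , 5, 6,6, 7,7 , 8,9 ]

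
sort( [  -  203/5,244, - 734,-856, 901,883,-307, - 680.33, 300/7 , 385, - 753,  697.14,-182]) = [ - 856, -753,  -  734,  -  680.33, - 307,  -  182, - 203/5, 300/7,244, 385, 697.14,883, 901 ]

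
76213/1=76213 = 76213.00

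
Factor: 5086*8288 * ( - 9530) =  - 401715879040 = - 2^7*5^1*7^1 * 37^1*953^1 * 2543^1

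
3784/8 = 473 = 473.00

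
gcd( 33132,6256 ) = 4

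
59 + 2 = 61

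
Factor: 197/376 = 2^ ( - 3)*47^( - 1)*197^1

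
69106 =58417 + 10689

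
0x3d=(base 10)61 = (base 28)25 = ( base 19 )34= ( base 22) 2H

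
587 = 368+219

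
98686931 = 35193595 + 63493336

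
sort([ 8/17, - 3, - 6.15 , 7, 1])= [  -  6.15, - 3, 8/17, 1 , 7 ] 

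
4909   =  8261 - 3352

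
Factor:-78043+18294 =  - 149^1 *401^1=- 59749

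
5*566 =2830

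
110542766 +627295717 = 737838483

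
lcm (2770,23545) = 47090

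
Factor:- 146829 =-3^1*17^1* 2879^1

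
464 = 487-23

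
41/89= 41/89 = 0.46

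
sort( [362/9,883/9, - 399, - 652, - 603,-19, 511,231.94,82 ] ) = [ - 652, - 603, - 399, - 19,362/9,82,883/9, 231.94,511 ] 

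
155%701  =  155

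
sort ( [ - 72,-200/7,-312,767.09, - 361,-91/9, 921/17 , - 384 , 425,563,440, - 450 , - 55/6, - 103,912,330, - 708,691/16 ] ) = [ -708 , - 450, - 384, - 361, - 312,  -  103 , - 72, - 200/7 , - 91/9, - 55/6,691/16 , 921/17,330 , 425, 440,563,767.09, 912]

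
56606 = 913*62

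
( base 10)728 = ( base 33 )m2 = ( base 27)QQ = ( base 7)2060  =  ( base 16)2d8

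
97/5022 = 97/5022 = 0.02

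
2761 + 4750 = 7511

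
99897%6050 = 3097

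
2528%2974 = 2528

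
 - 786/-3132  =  131/522=0.25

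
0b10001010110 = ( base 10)1110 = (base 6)5050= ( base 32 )12m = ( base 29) 198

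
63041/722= 87  +  227/722  =  87.31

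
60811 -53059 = 7752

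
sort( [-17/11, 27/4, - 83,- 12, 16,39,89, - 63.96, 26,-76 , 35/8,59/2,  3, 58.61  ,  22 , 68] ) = [ - 83, - 76,-63.96, - 12,  -  17/11, 3,35/8, 27/4,16,22,26, 59/2, 39,58.61,68,89 ]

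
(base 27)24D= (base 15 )704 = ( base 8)3053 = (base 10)1579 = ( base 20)3ij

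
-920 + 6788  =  5868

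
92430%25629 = 15543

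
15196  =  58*262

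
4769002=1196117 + 3572885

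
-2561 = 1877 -4438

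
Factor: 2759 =31^1 * 89^1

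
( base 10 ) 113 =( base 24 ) 4h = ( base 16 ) 71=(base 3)11012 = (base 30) 3N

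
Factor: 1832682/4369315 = 2^1*3^1*  5^( - 1 ) * 281^1*1087^1*873863^( -1)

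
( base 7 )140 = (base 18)45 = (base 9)85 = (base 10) 77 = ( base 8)115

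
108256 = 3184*34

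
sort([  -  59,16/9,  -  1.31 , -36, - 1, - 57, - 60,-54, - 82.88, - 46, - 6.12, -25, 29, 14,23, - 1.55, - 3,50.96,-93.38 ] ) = [ - 93.38, - 82.88,- 60, - 59, - 57,-54, - 46 , - 36, - 25, - 6.12, - 3 ,-1.55, - 1.31, - 1, 16/9,14 , 23, 29,50.96 ] 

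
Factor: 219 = 3^1*73^1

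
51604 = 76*679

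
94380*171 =16138980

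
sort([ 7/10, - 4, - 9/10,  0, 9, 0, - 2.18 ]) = [ - 4, - 2.18, - 9/10, 0, 0, 7/10, 9]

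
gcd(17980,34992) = 4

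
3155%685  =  415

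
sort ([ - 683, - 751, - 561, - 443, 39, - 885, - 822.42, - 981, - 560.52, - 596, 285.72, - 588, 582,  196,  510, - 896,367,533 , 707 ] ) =[ - 981 , - 896, - 885 , - 822.42, - 751, - 683, - 596, - 588, - 561 , - 560.52,-443, 39,196, 285.72 , 367, 510,533,582,707]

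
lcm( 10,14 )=70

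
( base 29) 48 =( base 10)124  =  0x7C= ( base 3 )11121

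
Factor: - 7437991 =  - 11^2*61471^1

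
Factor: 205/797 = 5^1*41^1 * 797^ ( - 1 ) 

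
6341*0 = 0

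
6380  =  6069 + 311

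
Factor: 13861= 83^1 * 167^1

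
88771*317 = 28140407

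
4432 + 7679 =12111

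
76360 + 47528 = 123888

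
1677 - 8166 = - 6489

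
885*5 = 4425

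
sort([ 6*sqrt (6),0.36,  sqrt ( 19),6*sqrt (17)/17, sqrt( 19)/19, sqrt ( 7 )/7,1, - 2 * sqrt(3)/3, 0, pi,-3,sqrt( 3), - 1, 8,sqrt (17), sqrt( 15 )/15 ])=[-3, - 2 * sqrt( 3)/3, - 1,  0 , sqrt ( 19)/19 , sqrt( 15) /15,0.36,sqrt(7) /7,1,6*sqrt( 17)/17, sqrt( 3 ), pi , sqrt( 17),  sqrt(19), 8,6 * sqrt( 6 )] 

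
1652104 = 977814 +674290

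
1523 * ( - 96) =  - 146208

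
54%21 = 12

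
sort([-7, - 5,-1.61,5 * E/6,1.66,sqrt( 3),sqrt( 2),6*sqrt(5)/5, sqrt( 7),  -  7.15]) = [ - 7.15, - 7,-5,- 1.61,sqrt( 2),  1.66, sqrt( 3),5*E/6 , sqrt(7),6  *  sqrt( 5) /5]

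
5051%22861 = 5051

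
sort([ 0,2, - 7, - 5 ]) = [ - 7, - 5 , 0,2 ]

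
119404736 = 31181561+88223175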